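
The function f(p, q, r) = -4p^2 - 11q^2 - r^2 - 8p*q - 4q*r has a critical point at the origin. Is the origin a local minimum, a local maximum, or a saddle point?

local maximum

The Hessian at the origin is H = [[-8, -8, 0], [-8, -22, -4], [0, -4, -2]].
An LDLᵀ factorisation of H has diagonal entries -8, -14, -6/7.
So there are 3 negative pivots.
H is negative definite, so the origin is a strict local maximum.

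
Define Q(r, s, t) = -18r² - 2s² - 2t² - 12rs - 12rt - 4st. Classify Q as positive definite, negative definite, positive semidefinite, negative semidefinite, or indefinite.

negative semidefinite

The associated matrix is A = [[-18, -6, -6], [-6, -2, -2], [-6, -2, -2]].
Congruent diagonalization of A (simultaneous row and column reduction) yields pivots -18, 0, 0.
Counting signs: 1 negative, 2 zero.
Hence Q is negative semidefinite.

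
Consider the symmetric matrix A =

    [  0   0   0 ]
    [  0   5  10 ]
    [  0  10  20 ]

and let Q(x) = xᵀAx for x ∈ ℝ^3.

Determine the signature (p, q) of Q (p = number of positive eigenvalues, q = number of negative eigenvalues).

(1, 0)

Congruent diagonalization of A (simultaneous row and column reduction) yields pivots 0, 5, 0.
Counting signs: 1 positive, 2 zero.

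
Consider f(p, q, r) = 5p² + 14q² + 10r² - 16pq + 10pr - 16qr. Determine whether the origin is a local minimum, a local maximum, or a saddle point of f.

The Hessian at the origin is H = [[10, -16, 10], [-16, 28, -16], [10, -16, 20]].
An LDLᵀ factorisation of H has diagonal entries 10, 12/5, 10.
Counting signs: 3 positive.
H is positive definite, so the origin is a strict local minimum.

local minimum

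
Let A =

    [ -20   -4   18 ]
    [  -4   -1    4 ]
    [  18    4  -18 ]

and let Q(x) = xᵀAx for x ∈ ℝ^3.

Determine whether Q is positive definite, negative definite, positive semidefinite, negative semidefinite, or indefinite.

Leading principal minors: Δ_1 = -20, Δ_2 = 4, Δ_3 = -4.
The signs alternate starting with Δ_1 < 0, so by Sylvester's criterion Q is negative definite.

negative definite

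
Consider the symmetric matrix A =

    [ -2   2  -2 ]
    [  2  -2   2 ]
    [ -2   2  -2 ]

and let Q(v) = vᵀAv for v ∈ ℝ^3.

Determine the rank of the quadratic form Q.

Symmetric row and column elimination reduces A to a congruent diagonal form with pivots -2, 0, 0.
Counting signs: 1 negative, 2 zero.
The rank is the number of nonzero pivots: 1.

1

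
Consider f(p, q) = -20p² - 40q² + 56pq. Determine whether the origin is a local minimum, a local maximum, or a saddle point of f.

The Hessian at the origin is H = [[-40, 56], [56, -80]].
det H = -40·-80 − (56)² = 64 > 0 and H[1,1] = -40 < 0, so H is negative definite.
Therefore the origin is a local maximum.

local maximum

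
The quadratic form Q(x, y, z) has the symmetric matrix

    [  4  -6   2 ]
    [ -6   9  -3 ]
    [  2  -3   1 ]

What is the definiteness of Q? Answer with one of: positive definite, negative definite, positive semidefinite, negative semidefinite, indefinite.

positive semidefinite

Congruent diagonalization of A (simultaneous row and column reduction) yields pivots 4, 0, 0.
That gives 1 positive, 2 zero pivots.
Hence Q is positive semidefinite.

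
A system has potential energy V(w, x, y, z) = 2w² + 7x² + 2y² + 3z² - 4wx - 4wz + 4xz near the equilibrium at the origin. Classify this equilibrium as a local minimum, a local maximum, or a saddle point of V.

The Hessian at the origin is H = [[4, -4, 0, -4], [-4, 14, 0, 4], [0, 0, 4, 0], [-4, 4, 0, 6]].
Row-reducing H symmetrically gives the diagonal entries 4, 10, 4, 2.
That gives 4 positive pivots.
H is positive definite, so the origin is a strict local minimum.

local minimum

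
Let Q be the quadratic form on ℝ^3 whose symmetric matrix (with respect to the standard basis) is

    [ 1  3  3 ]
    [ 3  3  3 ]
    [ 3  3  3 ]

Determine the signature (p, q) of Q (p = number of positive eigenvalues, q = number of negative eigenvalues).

(1, 1)

Congruent diagonalization of A (simultaneous row and column reduction) yields pivots 1, -6, 0.
That gives 1 positive, 1 negative, 1 zero pivots.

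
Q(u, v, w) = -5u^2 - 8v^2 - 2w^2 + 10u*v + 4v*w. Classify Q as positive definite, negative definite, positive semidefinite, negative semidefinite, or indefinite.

Write A = [[-5, 5, 0], [5, -8, 2], [0, 2, -2]].
Congruent diagonalization of A (simultaneous row and column reduction) yields pivots -5, -3, -2/3.
Counting signs: 3 negative.
Hence Q is negative definite.

negative definite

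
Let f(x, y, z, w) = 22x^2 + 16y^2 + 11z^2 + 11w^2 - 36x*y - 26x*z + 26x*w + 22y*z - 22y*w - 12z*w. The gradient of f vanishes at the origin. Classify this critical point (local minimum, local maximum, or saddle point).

The Hessian at the origin is H = [[44, -36, -26, 26], [-36, 32, 22, -22], [-26, 22, 22, -12], [26, -22, -12, 22]].
Symmetric row and column elimination reduces H to a congruent diagonal form with pivots 44, 28/11, 45/7, 40/9.
That gives 4 positive pivots.
H is positive definite, so the origin is a strict local minimum.

local minimum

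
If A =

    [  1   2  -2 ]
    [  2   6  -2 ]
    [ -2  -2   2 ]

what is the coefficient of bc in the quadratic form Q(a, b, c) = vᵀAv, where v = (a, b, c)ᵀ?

The coefficient of bc is A[2,3] + A[3,2] = 2·(-2) = -4.

-4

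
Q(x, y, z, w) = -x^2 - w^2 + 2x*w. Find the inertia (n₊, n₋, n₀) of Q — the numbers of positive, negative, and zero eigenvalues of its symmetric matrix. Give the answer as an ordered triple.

Write A = [[-1, 0, 0, 1], [0, 0, 0, 0], [0, 0, 0, 0], [1, 0, 0, -1]].
Applying the same elementary operations to the rows and columns of A produces a congruent diagonal matrix with entries -1, 0, 0, 0.
Counting signs: 1 negative, 3 zero.

(0, 1, 3)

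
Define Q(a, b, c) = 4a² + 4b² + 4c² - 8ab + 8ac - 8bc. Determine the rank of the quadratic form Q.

The symmetric matrix is A = [[4, -4, 4], [-4, 4, -4], [4, -4, 4]].
Congruent diagonalization of A (simultaneous row and column reduction) yields pivots 4, 0, 0.
That gives 1 positive, 2 zero pivots.
The rank is the number of nonzero pivots: 1.

1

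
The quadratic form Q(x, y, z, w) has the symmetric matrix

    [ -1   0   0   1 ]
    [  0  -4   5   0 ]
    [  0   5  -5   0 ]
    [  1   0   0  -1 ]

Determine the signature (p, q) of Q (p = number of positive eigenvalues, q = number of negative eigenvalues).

(1, 2)

Symmetric row and column elimination reduces A to a congruent diagonal form with pivots -1, -4, 5/4, 0.
Counting signs: 1 positive, 2 negative, 1 zero.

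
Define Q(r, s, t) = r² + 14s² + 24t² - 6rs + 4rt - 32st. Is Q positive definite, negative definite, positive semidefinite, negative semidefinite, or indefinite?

Write A = [[1, -3, 2], [-3, 14, -16], [2, -16, 24]].
Applying the same elementary operations to the rows and columns of A produces a congruent diagonal matrix with entries 1, 5, 0.
So there are 2 positive, 1 zero pivots.
Hence Q is positive semidefinite.

positive semidefinite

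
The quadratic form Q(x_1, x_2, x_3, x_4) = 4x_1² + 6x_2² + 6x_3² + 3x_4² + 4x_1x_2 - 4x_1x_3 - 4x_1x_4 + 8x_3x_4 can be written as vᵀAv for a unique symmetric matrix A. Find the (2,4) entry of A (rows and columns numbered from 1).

The coefficient of x_2·x_4 in Q is 0. For a symmetric A this equals A[2,4] + A[4,2] = 2·A[2,4].
So A[2,4] = 0/2 = 0.

0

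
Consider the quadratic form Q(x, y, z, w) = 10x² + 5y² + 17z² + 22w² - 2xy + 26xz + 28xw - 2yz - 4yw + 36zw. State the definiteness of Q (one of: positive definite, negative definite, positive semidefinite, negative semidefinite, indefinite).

The associated matrix is A = [[10, -1, 13, 14], [-1, 5, -1, -2], [13, -1, 17, 18], [14, -2, 18, 22]].
Congruent diagonalization of A (simultaneous row and column reduction) yields pivots 10, 49/10, 4/49, 2.
So there are 4 positive pivots.
Hence Q is positive definite.

positive definite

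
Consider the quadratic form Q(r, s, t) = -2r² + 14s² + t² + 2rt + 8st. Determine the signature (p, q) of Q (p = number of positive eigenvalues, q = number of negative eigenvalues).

Write A = [[-2, 0, 1], [0, 14, 4], [1, 4, 1]].
Row-reducing A symmetrically gives the diagonal entries -2, 14, 5/14.
Counting signs: 2 positive, 1 negative.

(2, 1)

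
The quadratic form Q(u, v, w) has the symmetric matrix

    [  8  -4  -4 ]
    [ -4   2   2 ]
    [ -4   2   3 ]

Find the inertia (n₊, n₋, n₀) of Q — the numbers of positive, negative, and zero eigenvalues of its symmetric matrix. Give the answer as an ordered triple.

Symmetric row and column elimination reduces A to a congruent diagonal form with pivots 8, 0, 1.
That gives 2 positive, 1 zero pivots.

(2, 0, 1)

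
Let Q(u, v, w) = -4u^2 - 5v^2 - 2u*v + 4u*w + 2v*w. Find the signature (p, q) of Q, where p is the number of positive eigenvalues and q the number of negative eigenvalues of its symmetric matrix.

(1, 2)

The associated matrix is A = [[-4, -1, 2], [-1, -5, 1], [2, 1, 0]].
Applying the same elementary operations to the rows and columns of A produces a congruent diagonal matrix with entries -4, -19/4, 20/19.
Counting signs: 1 positive, 2 negative.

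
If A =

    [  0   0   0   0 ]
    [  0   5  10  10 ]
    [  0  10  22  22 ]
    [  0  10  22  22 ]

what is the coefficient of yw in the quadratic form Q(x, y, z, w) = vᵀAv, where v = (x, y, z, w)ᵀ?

20

The coefficient of yw is A[2,4] + A[4,2] = 2·10 = 20.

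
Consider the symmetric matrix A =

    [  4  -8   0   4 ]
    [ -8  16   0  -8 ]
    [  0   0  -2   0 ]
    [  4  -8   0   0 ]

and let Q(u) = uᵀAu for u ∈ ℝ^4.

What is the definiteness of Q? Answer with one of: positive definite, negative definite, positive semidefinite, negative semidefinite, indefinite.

Applying the same elementary operations to the rows and columns of A produces a congruent diagonal matrix with entries 4, 0, -2, -4.
Counting signs: 1 positive, 2 negative, 1 zero.
Hence Q is indefinite.

indefinite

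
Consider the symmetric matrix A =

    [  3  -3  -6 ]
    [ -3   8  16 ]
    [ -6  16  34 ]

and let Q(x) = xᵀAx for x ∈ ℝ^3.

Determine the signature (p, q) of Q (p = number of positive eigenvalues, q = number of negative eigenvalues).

(3, 0)

Row-reducing A symmetrically gives the diagonal entries 3, 5, 2.
Counting signs: 3 positive.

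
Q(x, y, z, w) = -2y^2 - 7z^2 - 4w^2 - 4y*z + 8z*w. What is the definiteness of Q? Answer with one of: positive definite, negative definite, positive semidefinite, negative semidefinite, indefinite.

negative semidefinite

The symmetric matrix is A = [[0, 0, 0, 0], [0, -2, -2, 0], [0, -2, -7, 4], [0, 0, 4, -4]].
Row-reducing A symmetrically gives the diagonal entries 0, -2, -5, -4/5.
So there are 3 negative, 1 zero pivots.
Hence Q is negative semidefinite.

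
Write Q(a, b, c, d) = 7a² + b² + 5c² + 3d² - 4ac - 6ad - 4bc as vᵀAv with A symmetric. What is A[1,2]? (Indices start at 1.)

The coefficient of a·b in Q is 0. For a symmetric A this equals A[1,2] + A[2,1] = 2·A[1,2].
So A[1,2] = 0/2 = 0.

0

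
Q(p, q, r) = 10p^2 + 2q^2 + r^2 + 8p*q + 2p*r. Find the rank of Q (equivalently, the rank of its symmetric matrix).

3

Write A = [[10, 4, 1], [4, 2, 0], [1, 0, 1]].
An LDLᵀ factorisation of A has diagonal entries 10, 2/5, 1/2.
So there are 3 positive pivots.
The rank is the number of nonzero pivots: 3.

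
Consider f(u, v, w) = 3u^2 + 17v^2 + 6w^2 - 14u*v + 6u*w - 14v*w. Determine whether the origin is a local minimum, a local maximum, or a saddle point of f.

local minimum

The Hessian at the origin is H = [[6, -14, 6], [-14, 34, -14], [6, -14, 12]].
Congruent diagonalization of H (simultaneous row and column reduction) yields pivots 6, 4/3, 6.
So there are 3 positive pivots.
H is positive definite, so the origin is a strict local minimum.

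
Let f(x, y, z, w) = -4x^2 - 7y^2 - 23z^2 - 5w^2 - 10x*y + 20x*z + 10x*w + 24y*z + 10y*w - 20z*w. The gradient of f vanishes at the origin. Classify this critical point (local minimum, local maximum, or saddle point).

The Hessian at the origin is H = [[-8, -10, 20, 10], [-10, -14, 24, 10], [20, 24, -46, -20], [10, 10, -20, -10]].
Row-reducing H symmetrically gives the diagonal entries -8, -3/2, 14/3, -20/7.
That gives 1 positive, 3 negative pivots.
H is indefinite, so the origin is a saddle point.

saddle point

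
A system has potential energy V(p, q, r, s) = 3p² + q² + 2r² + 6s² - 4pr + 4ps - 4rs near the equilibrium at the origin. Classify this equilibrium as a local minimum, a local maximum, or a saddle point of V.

local minimum

The Hessian at the origin is H = [[6, 0, -4, 4], [0, 2, 0, 0], [-4, 0, 4, -4], [4, 0, -4, 12]].
Row-reducing H symmetrically gives the diagonal entries 6, 2, 4/3, 8.
So there are 4 positive pivots.
H is positive definite, so the origin is a strict local minimum.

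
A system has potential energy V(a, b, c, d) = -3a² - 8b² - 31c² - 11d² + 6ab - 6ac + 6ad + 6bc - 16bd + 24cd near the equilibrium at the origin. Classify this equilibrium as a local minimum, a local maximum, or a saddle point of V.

The Hessian at the origin is H = [[-6, 6, -6, 6], [6, -16, 6, -16], [-6, 6, -62, 24], [6, -16, 24, -22]].
Congruent diagonalization of H (simultaneous row and column reduction) yields pivots -6, -10, -56, -3/14.
Counting signs: 4 negative.
H is negative definite, so the origin is a strict local maximum.

local maximum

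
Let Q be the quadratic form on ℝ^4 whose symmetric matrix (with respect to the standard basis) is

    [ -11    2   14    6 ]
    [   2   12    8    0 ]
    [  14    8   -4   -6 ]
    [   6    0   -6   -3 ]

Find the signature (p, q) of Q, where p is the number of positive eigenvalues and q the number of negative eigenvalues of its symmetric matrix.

(3, 1)

Congruent diagonalization of A (simultaneous row and column reduction) yields pivots -11, 136/11, 82/17, 3/41.
So there are 3 positive, 1 negative pivots.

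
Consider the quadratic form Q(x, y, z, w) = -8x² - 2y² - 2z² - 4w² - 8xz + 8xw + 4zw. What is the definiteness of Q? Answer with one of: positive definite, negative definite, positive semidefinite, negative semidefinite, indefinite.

Write A = [[-8, 0, -4, 4], [0, -2, 0, 0], [-4, 0, -2, 2], [4, 0, 2, -4]].
Congruent diagonalization of A (simultaneous row and column reduction) yields pivots -8, -2, 0, -2.
That gives 3 negative, 1 zero pivots.
Hence Q is negative semidefinite.

negative semidefinite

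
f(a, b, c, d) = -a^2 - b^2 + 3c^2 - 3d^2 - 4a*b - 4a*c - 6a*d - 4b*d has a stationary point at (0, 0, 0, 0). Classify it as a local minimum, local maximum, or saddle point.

The Hessian at the origin is H = [[-2, -4, -4, -6], [-4, -2, 0, -4], [-4, 0, 6, 0], [-6, -4, 0, -6]].
Row-reducing H symmetrically gives the diagonal entries -2, 6, 10/3, 4/5.
So there are 3 positive, 1 negative pivots.
H is indefinite, so the origin is a saddle point.

saddle point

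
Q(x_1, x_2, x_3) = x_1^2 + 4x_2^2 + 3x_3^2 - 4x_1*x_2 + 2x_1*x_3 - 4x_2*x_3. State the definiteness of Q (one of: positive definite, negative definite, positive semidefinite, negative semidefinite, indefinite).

The associated matrix is A = [[1, -2, 1], [-2, 4, -2], [1, -2, 3]].
Row-reducing A symmetrically gives the diagonal entries 1, 0, 2.
That gives 2 positive, 1 zero pivots.
Hence Q is positive semidefinite.

positive semidefinite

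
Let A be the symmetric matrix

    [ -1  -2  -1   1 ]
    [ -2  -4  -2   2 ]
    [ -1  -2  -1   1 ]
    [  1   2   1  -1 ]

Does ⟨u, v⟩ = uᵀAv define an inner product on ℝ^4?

no

Applying the same elementary operations to the rows and columns of A produces a congruent diagonal matrix with entries -1, 0, 0, 0.
So there are 1 negative, 3 zero pivots.
Hence Q is negative semidefinite.
⟨·,·⟩ is an inner product exactly when A is positive definite.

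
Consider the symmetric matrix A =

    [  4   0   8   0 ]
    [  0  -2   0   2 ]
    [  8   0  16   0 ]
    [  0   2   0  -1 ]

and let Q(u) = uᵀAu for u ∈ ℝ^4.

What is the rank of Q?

3

Symmetric row and column elimination reduces A to a congruent diagonal form with pivots 4, -2, 0, 1.
Counting signs: 2 positive, 1 negative, 1 zero.
The rank is the number of nonzero pivots: 3.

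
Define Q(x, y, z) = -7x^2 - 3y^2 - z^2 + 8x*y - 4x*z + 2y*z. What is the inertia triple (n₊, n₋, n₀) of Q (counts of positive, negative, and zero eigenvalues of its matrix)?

The associated matrix is A = [[-7, 4, -2], [4, -3, 1], [-2, 1, -1]].
An LDLᵀ factorisation of A has diagonal entries -7, -5/7, -2/5.
Counting signs: 3 negative.

(0, 3, 0)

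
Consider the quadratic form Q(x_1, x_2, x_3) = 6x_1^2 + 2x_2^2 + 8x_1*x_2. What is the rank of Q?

Write A = [[6, 4, 0], [4, 2, 0], [0, 0, 0]].
Congruent diagonalization of A (simultaneous row and column reduction) yields pivots 6, -2/3, 0.
That gives 1 positive, 1 negative, 1 zero pivots.
The rank is the number of nonzero pivots: 2.

2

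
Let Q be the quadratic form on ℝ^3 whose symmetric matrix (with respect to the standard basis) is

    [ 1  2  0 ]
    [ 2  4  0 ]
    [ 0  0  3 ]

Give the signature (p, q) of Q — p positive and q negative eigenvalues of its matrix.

(2, 0)

Congruent diagonalization of A (simultaneous row and column reduction) yields pivots 1, 0, 3.
So there are 2 positive, 1 zero pivots.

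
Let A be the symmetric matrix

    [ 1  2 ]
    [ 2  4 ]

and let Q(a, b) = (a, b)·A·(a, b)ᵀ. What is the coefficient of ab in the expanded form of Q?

4

The coefficient of ab is A[1,2] + A[2,1] = 2·2 = 4.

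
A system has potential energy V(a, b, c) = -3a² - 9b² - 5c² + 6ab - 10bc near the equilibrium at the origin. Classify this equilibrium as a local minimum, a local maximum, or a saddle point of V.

local maximum

The Hessian at the origin is H = [[-6, 6, 0], [6, -18, -10], [0, -10, -10]].
Symmetric row and column elimination reduces H to a congruent diagonal form with pivots -6, -12, -5/3.
Counting signs: 3 negative.
H is negative definite, so the origin is a strict local maximum.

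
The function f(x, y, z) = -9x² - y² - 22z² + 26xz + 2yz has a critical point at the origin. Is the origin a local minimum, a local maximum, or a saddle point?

local maximum

The Hessian at the origin is H = [[-18, 0, 26], [0, -2, 2], [26, 2, -44]].
Row-reducing H symmetrically gives the diagonal entries -18, -2, -40/9.
So there are 3 negative pivots.
H is negative definite, so the origin is a strict local maximum.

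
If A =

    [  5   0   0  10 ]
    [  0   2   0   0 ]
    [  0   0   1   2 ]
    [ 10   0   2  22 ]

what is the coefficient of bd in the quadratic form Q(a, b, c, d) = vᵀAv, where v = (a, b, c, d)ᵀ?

0

The coefficient of bd is A[2,4] + A[4,2] = 2·0 = 0.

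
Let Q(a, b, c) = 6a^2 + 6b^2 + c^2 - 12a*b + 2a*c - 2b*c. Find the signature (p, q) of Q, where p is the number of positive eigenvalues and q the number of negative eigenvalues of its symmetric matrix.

Write A = [[6, -6, 1], [-6, 6, -1], [1, -1, 1]].
Row-reducing A symmetrically gives the diagonal entries 6, 0, 5/6.
So there are 2 positive, 1 zero pivots.

(2, 0)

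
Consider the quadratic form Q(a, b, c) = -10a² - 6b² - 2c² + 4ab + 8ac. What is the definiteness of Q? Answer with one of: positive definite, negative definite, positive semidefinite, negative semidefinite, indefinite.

The symmetric matrix of Q is A = [[-10, 2, 4], [2, -6, 0], [4, 0, -2]].
Leading principal minors: Δ_1 = -10, Δ_2 = 56, Δ_3 = -16.
The signs alternate starting with Δ_1 < 0, so by Sylvester's criterion Q is negative definite.

negative definite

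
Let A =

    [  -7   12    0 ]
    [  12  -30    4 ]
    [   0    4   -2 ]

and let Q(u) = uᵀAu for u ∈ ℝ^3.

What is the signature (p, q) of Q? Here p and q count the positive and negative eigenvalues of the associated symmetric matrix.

(0, 3)

An LDLᵀ factorisation of A has diagonal entries -7, -66/7, -10/33.
So there are 3 negative pivots.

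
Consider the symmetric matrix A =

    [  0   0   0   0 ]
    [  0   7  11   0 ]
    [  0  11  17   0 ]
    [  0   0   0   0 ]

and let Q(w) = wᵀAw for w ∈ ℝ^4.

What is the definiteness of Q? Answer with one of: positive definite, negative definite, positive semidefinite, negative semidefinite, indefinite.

Applying the same elementary operations to the rows and columns of A produces a congruent diagonal matrix with entries 0, 7, -2/7, 0.
Counting signs: 1 positive, 1 negative, 2 zero.
Hence Q is indefinite.

indefinite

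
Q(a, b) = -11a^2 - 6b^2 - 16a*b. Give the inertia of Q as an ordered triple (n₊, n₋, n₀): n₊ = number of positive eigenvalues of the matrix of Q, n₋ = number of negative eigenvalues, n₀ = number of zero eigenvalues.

(0, 2, 0)

The symmetric matrix is A = [[-11, -8], [-8, -6]].
Applying the same elementary operations to the rows and columns of A produces a congruent diagonal matrix with entries -11, -2/11.
So there are 2 negative pivots.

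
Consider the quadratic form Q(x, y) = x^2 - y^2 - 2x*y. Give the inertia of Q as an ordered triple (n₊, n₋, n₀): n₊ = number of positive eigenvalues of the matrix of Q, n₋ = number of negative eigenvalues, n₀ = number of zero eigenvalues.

The symmetric matrix is A = [[1, -1], [-1, -1]].
Symmetric row and column elimination reduces A to a congruent diagonal form with pivots 1, -2.
Counting signs: 1 positive, 1 negative.

(1, 1, 0)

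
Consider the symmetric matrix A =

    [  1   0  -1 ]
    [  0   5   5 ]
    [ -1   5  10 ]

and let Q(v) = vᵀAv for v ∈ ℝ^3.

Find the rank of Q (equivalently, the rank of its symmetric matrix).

3

Applying the same elementary operations to the rows and columns of A produces a congruent diagonal matrix with entries 1, 5, 4.
That gives 3 positive pivots.
The rank is the number of nonzero pivots: 3.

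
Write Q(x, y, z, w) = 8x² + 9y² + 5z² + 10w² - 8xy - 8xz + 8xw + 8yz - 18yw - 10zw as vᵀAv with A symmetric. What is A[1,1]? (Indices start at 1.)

8

The coefficient of x² in Q is 8, and that is exactly A[1,1].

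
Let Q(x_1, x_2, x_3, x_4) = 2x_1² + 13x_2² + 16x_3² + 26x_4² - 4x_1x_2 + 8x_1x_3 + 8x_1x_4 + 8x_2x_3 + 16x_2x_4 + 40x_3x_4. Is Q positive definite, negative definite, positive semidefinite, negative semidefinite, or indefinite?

The associated matrix is A = [[2, -2, 4, 4], [-2, 13, 4, 8], [4, 4, 16, 20], [4, 8, 20, 26]].
Symmetric row and column elimination reduces A to a congruent diagonal form with pivots 2, 11, 24/11, 0.
That gives 3 positive, 1 zero pivots.
Hence Q is positive semidefinite.

positive semidefinite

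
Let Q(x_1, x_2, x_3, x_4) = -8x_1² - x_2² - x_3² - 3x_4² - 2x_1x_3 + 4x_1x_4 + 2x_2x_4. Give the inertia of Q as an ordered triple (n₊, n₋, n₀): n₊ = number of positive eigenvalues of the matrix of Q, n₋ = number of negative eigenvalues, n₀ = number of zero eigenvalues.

The associated matrix is A = [[-8, 0, -1, 2], [0, -1, 0, 1], [-1, 0, -1, 0], [2, 1, 0, -3]].
Row-reducing A symmetrically gives the diagonal entries -8, -1, -7/8, -10/7.
That gives 4 negative pivots.

(0, 4, 0)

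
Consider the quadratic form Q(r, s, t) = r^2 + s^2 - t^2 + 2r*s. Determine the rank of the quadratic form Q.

2

The symmetric matrix is A = [[1, 1, 0], [1, 1, 0], [0, 0, -1]].
Applying the same elementary operations to the rows and columns of A produces a congruent diagonal matrix with entries 1, 0, -1.
Counting signs: 1 positive, 1 negative, 1 zero.
The rank is the number of nonzero pivots: 2.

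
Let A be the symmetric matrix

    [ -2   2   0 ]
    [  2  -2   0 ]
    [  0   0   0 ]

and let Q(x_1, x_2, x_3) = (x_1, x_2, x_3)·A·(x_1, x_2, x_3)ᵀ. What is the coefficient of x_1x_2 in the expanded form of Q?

4

The coefficient of x_1x_2 is A[1,2] + A[2,1] = 2·2 = 4.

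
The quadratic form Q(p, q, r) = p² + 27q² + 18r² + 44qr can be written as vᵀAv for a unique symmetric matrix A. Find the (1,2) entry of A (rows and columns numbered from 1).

The coefficient of p·q in Q is 0. For a symmetric A this equals A[1,2] + A[2,1] = 2·A[1,2].
So A[1,2] = 0/2 = 0.

0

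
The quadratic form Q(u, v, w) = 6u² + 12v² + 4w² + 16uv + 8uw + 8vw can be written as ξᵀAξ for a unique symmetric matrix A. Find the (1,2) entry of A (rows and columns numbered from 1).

The coefficient of u·v in Q is 16. For a symmetric A this equals A[1,2] + A[2,1] = 2·A[1,2].
So A[1,2] = 16/2 = 8.

8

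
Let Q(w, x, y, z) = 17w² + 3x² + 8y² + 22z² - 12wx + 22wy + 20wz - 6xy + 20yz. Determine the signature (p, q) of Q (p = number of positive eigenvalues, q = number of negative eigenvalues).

(3, 0)

Write A = [[17, -6, 11, 10], [-6, 3, -3, 0], [11, -3, 8, 10], [10, 0, 10, 22]].
Symmetric row and column elimination reduces A to a congruent diagonal form with pivots 17, 15/17, 0, 2.
So there are 3 positive, 1 zero pivots.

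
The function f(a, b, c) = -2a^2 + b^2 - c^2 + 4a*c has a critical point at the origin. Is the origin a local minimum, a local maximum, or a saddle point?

The Hessian at the origin is H = [[-4, 0, 4], [0, 2, 0], [4, 0, -2]].
An LDLᵀ factorisation of H has diagonal entries -4, 2, 2.
So there are 2 positive, 1 negative pivots.
H is indefinite, so the origin is a saddle point.

saddle point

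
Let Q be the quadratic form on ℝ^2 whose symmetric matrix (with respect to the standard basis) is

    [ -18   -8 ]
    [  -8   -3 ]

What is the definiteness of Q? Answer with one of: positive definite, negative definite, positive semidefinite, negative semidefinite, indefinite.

For the 2×2 matrix [[-18, -8], [-8, -3]]: det = -18·-3 − (-8)² = -10, trace = -21.
det < 0 so the eigenvalues have opposite signs; the form is indefinite.

indefinite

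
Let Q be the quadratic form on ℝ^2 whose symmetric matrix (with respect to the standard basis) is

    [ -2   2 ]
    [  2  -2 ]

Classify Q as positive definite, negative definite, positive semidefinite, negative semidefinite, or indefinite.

negative semidefinite

Congruent diagonalization of A (simultaneous row and column reduction) yields pivots -2, 0.
Counting signs: 1 negative, 1 zero.
Hence Q is negative semidefinite.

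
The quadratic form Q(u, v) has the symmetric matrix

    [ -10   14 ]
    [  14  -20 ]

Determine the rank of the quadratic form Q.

2

An LDLᵀ factorisation of A has diagonal entries -10, -2/5.
That gives 2 negative pivots.
The rank is the number of nonzero pivots: 2.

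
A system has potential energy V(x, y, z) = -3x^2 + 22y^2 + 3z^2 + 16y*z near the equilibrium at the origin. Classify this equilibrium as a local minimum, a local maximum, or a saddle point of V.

saddle point

The Hessian at the origin is H = [[-6, 0, 0], [0, 44, 16], [0, 16, 6]].
Symmetric row and column elimination reduces H to a congruent diagonal form with pivots -6, 44, 2/11.
Counting signs: 2 positive, 1 negative.
H is indefinite, so the origin is a saddle point.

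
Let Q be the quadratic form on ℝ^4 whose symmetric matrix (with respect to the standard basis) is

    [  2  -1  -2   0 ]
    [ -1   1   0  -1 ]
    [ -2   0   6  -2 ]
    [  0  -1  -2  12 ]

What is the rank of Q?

Applying the same elementary operations to the rows and columns of A produces a congruent diagonal matrix with entries 2, 1/2, 2, 2.
Counting signs: 4 positive.
The rank is the number of nonzero pivots: 4.

4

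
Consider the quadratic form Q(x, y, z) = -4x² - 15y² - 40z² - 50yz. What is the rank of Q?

Write A = [[-4, 0, 0], [0, -15, -25], [0, -25, -40]].
Congruent diagonalization of A (simultaneous row and column reduction) yields pivots -4, -15, 5/3.
That gives 1 positive, 2 negative pivots.
The rank is the number of nonzero pivots: 3.

3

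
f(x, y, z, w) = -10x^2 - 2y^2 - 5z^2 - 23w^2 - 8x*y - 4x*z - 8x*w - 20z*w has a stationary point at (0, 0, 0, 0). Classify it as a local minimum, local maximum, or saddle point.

The Hessian at the origin is H = [[-20, -8, -4, -8], [-8, -4, 0, 0], [-4, 0, -10, -20], [-8, 0, -20, -46]].
Symmetric row and column elimination reduces H to a congruent diagonal form with pivots -20, -4/5, -6, -6.
Counting signs: 4 negative.
H is negative definite, so the origin is a strict local maximum.

local maximum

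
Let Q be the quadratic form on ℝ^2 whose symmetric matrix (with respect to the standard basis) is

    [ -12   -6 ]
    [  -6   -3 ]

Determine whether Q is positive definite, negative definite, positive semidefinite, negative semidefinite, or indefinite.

negative semidefinite

For the 2×2 matrix [[-12, -6], [-6, -3]]: det = -12·-3 − (-6)² = 0, trace = -15.
det = 0 so one eigenvalue is zero; the form is semidefinite with the sign of the trace.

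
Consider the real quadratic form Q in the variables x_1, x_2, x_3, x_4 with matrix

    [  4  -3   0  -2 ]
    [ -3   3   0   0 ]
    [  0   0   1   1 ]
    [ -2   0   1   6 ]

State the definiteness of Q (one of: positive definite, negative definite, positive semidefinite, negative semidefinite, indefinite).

Symmetric row and column elimination reduces A to a congruent diagonal form with pivots 4, 3/4, 1, 1.
That gives 4 positive pivots.
Hence Q is positive definite.

positive definite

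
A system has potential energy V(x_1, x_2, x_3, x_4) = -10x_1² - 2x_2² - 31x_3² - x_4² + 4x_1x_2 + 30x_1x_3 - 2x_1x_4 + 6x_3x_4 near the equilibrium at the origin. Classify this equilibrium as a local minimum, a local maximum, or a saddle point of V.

The Hessian at the origin is H = [[-20, 4, 30, -2], [4, -4, 0, 0], [30, 0, -62, 6], [-2, 0, 6, -2]].
Congruent diagonalization of H (simultaneous row and column reduction) yields pivots -20, -16/5, -23/4, -20/23.
Counting signs: 4 negative.
H is negative definite, so the origin is a strict local maximum.

local maximum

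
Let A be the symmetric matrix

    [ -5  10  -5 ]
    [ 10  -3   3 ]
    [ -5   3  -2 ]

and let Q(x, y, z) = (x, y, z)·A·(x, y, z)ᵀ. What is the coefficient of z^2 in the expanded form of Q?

The coefficient of z^2 is the diagonal entry A[3,3] = -2.

-2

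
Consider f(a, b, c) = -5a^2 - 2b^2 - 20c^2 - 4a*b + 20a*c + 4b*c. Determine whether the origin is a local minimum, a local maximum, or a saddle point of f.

The Hessian at the origin is H = [[-10, -4, 20], [-4, -4, 4], [20, 4, -40]].
Row-reducing H symmetrically gives the diagonal entries -10, -12/5, 20/3.
That gives 1 positive, 2 negative pivots.
H is indefinite, so the origin is a saddle point.

saddle point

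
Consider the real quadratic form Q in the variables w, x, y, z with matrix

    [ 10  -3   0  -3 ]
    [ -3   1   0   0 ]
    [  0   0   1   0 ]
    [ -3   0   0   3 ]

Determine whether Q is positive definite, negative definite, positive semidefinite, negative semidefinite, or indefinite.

Symmetric row and column elimination reduces A to a congruent diagonal form with pivots 10, 1/10, 1, -6.
Counting signs: 3 positive, 1 negative.
Hence Q is indefinite.

indefinite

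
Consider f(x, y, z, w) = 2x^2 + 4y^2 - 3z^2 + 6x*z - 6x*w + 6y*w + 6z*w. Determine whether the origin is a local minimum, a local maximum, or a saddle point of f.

The Hessian at the origin is H = [[4, 0, 6, -6], [0, 8, 0, 6], [6, 0, -6, 6], [-6, 6, 6, 0]].
Row-reducing H symmetrically gives the diagonal entries 4, 8, -15, 3/2.
That gives 3 positive, 1 negative pivots.
H is indefinite, so the origin is a saddle point.

saddle point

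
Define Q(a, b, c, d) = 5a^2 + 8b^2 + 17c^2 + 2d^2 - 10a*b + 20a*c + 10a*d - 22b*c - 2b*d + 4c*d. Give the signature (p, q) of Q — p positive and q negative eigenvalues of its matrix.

The associated matrix is A = [[5, -5, 10, 5], [-5, 8, -11, -1], [10, -11, 17, 2], [5, -1, 2, 2]].
Applying the same elementary operations to the rows and columns of A produces a congruent diagonal matrix with entries 5, 3, -10/3, 5.
Counting signs: 3 positive, 1 negative.

(3, 1)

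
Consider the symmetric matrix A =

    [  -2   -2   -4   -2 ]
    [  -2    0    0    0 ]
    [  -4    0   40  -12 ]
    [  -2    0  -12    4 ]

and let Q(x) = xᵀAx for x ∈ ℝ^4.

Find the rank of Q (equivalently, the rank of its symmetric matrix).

An LDLᵀ factorisation of A has diagonal entries -2, 2, 40, 2/5.
Counting signs: 3 positive, 1 negative.
The rank is the number of nonzero pivots: 4.

4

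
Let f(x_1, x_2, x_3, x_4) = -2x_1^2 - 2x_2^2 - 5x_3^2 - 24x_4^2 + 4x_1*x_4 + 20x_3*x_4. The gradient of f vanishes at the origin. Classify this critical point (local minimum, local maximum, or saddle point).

The Hessian at the origin is H = [[-4, 0, 0, 4], [0, -4, 0, 0], [0, 0, -10, 20], [4, 0, 20, -48]].
Symmetric row and column elimination reduces H to a congruent diagonal form with pivots -4, -4, -10, -4.
So there are 4 negative pivots.
H is negative definite, so the origin is a strict local maximum.

local maximum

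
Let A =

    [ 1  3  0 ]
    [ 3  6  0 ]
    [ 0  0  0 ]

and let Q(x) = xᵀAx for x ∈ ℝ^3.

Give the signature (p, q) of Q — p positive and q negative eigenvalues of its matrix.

Applying the same elementary operations to the rows and columns of A produces a congruent diagonal matrix with entries 1, -3, 0.
Counting signs: 1 positive, 1 negative, 1 zero.

(1, 1)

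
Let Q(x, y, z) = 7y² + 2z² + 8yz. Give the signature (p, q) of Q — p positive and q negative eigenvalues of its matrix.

(1, 1)

The symmetric matrix is A = [[0, 0, 0], [0, 7, 4], [0, 4, 2]].
Applying the same elementary operations to the rows and columns of A produces a congruent diagonal matrix with entries 0, 7, -2/7.
Counting signs: 1 positive, 1 negative, 1 zero.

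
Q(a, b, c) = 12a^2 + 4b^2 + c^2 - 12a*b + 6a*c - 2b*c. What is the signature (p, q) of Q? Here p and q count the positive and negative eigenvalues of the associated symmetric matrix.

The symmetric matrix is A = [[12, -6, 3], [-6, 4, -1], [3, -1, 1]].
Symmetric row and column elimination reduces A to a congruent diagonal form with pivots 12, 1, 0.
That gives 2 positive, 1 zero pivots.

(2, 0)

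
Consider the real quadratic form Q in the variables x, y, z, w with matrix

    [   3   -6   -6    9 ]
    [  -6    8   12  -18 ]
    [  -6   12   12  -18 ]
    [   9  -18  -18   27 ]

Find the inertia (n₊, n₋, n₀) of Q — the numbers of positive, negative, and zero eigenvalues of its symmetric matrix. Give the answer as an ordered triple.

Applying the same elementary operations to the rows and columns of A produces a congruent diagonal matrix with entries 3, -4, 0, 0.
So there are 1 positive, 1 negative, 2 zero pivots.

(1, 1, 2)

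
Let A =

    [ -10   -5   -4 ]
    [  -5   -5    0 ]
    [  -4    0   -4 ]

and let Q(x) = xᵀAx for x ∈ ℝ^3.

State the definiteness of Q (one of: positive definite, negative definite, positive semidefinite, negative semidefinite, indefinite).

negative definite

Leading principal minors: Δ_1 = -10, Δ_2 = 25, Δ_3 = -20.
The signs alternate starting with Δ_1 < 0, so by Sylvester's criterion Q is negative definite.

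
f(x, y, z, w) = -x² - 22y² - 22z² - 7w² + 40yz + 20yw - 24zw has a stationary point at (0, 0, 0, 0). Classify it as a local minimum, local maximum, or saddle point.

local maximum

The Hessian at the origin is H = [[-2, 0, 0, 0], [0, -44, 40, 20], [0, 40, -44, -24], [0, 20, -24, -14]].
Congruent diagonalization of H (simultaneous row and column reduction) yields pivots -2, -44, -84/11, -10/21.
So there are 4 negative pivots.
H is negative definite, so the origin is a strict local maximum.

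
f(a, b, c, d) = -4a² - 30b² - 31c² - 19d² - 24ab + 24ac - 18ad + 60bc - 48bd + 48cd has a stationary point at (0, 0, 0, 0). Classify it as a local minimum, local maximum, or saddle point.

saddle point

The Hessian at the origin is H = [[-8, -24, 24, -18], [-24, -60, 60, -48], [24, 60, -62, 48], [-18, -48, 48, -38]].
Congruent diagonalization of H (simultaneous row and column reduction) yields pivots -8, 12, -2, -1/2.
So there are 1 positive, 3 negative pivots.
H is indefinite, so the origin is a saddle point.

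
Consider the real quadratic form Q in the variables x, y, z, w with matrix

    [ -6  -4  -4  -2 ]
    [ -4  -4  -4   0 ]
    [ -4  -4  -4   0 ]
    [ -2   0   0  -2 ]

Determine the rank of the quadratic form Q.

2

Row-reducing A symmetrically gives the diagonal entries -6, -4/3, 0, 0.
Counting signs: 2 negative, 2 zero.
The rank is the number of nonzero pivots: 2.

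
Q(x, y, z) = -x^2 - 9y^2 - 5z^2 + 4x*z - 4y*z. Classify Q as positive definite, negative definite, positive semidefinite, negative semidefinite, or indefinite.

negative definite

The symmetric matrix of Q is A = [[-1, 0, 2], [0, -9, -2], [2, -2, -5]].
Leading principal minors: Δ_1 = -1, Δ_2 = 9, Δ_3 = -5.
The signs alternate starting with Δ_1 < 0, so by Sylvester's criterion Q is negative definite.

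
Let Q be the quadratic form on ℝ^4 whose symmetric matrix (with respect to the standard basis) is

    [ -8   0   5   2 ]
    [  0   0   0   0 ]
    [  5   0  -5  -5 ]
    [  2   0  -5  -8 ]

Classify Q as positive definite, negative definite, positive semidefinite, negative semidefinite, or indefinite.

Row-reducing A symmetrically gives the diagonal entries -8, 0, -15/8, 0.
So there are 2 negative, 2 zero pivots.
Hence Q is negative semidefinite.

negative semidefinite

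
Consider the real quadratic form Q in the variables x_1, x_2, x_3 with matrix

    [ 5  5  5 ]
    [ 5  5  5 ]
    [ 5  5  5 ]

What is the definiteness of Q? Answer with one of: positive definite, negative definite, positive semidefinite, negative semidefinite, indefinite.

Symmetric row and column elimination reduces A to a congruent diagonal form with pivots 5, 0, 0.
Counting signs: 1 positive, 2 zero.
Hence Q is positive semidefinite.

positive semidefinite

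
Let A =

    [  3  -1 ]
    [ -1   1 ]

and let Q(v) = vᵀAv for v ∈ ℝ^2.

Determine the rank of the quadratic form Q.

2

Symmetric row and column elimination reduces A to a congruent diagonal form with pivots 3, 2/3.
That gives 2 positive pivots.
The rank is the number of nonzero pivots: 2.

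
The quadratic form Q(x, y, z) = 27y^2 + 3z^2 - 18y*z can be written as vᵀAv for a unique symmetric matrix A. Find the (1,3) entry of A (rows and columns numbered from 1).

The coefficient of x·z in Q is 0. For a symmetric A this equals A[1,3] + A[3,1] = 2·A[1,3].
So A[1,3] = 0/2 = 0.

0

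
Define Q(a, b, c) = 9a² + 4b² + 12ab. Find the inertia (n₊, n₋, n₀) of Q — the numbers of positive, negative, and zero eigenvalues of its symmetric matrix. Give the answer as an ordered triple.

(1, 0, 2)

The symmetric matrix is A = [[9, 6, 0], [6, 4, 0], [0, 0, 0]].
Symmetric row and column elimination reduces A to a congruent diagonal form with pivots 9, 0, 0.
That gives 1 positive, 2 zero pivots.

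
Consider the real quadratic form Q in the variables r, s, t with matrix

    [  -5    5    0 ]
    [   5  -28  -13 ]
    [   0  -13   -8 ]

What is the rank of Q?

Symmetric row and column elimination reduces A to a congruent diagonal form with pivots -5, -23, -15/23.
Counting signs: 3 negative.
The rank is the number of nonzero pivots: 3.

3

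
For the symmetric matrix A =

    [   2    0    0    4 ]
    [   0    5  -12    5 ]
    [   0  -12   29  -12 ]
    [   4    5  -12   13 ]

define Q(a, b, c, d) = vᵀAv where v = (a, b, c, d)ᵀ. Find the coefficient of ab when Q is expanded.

0

The coefficient of ab is A[1,2] + A[2,1] = 2·0 = 0.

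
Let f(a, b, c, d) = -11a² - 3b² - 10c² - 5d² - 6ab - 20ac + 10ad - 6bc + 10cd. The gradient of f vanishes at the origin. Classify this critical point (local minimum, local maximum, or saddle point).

local maximum

The Hessian at the origin is H = [[-22, -6, -20, 10], [-6, -6, -6, 0], [-20, -6, -20, 10], [10, 0, 10, -10]].
Symmetric row and column elimination reduces H to a congruent diagonal form with pivots -22, -48/11, -7/4, -20/7.
So there are 4 negative pivots.
H is negative definite, so the origin is a strict local maximum.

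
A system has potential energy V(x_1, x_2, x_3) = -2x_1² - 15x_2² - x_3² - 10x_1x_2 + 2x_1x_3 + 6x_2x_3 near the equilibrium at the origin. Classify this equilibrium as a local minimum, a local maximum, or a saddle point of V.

The Hessian at the origin is H = [[-4, -10, 2], [-10, -30, 6], [2, 6, -2]].
Symmetric row and column elimination reduces H to a congruent diagonal form with pivots -4, -5, -4/5.
Counting signs: 3 negative.
H is negative definite, so the origin is a strict local maximum.

local maximum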